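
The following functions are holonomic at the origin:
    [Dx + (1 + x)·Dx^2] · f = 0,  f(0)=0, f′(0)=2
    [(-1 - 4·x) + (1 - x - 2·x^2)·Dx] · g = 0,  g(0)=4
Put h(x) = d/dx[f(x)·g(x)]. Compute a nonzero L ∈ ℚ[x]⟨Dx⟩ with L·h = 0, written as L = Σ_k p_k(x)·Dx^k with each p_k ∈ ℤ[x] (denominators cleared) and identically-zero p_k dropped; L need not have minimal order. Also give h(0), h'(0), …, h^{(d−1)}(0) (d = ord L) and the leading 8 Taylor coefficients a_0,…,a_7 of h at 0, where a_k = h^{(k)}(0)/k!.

L = (72 + 180·x + 144·x^2) + (13 + 93·x + 192·x^2 + 112·x^3)·Dx + (-5 - 8·x + 15·x^2 + 34·x^3 + 16·x^4)·Dx^2  (order 2).
h: a_k = 8, 8, 68, 344/3, 378, 3948/5, 9938/5, 30584/7, …
ICs: h(0) = 8, h′(0) = 8.

f: a_k = 0, 2, -1, 2/3, -1/2, 2/5, -1/3, 2/7, …
g: a_k = 4, 4, 12, 20, 44, 84, 172, 340, …
L₀ := L_f ⊗_s L_g (sym. prod.), ord ≤ 2.
h=h₀': d/dx-closure on L₀ ⇒ L.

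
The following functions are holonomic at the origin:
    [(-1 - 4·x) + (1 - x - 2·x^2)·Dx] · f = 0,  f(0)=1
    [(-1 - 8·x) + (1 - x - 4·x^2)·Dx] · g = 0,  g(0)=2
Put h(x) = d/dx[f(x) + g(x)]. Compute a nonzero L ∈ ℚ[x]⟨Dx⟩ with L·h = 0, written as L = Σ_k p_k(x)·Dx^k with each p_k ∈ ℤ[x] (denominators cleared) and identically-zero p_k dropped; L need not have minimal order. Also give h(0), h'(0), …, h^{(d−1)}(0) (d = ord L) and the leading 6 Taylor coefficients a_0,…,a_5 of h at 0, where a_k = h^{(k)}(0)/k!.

L = (-6 - 336·x - 480·x^2 - 1824·x^3 - 3864·x^4 - 6528·x^5 + 2304·x^6) + (6 + 66·x + 156·x^2 + 168·x^3 + 162·x^4 - 3768·x^5 - 3456·x^6 + 1536·x^7)·Dx + (-1 + 2·x - 13·x^2 - 28·x^3 + 222·x^4 + 134·x^5 - 612·x^6 - 320·x^7 + 192·x^8)·Dx^2  (order 2).
h: a_k = 3, 26, 69, 276, 755, 2430, …
ICs: h(0) = 3, h′(0) = 26.

f: a_k = 1, 1, 3, 5, 11, 21, …
g: a_k = 2, 2, 10, 18, 58, 130, …
Sum ⇒ L₀ = lclm(L_f,L_g) in ℚ(x)⟨Dx⟩.
h₀' ⇒ L via d/dx closure of L₀.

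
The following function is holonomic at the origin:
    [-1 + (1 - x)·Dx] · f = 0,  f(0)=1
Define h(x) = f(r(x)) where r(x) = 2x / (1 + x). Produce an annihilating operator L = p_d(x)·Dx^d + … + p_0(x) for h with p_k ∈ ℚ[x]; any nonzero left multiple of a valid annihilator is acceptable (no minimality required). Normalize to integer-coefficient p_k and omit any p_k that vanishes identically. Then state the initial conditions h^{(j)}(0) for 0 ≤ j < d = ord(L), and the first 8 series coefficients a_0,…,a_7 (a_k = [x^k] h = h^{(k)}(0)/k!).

f: a_k = 1, 1, 1, 1, 1, 1, 1, 1, …
Change of var in L_f (x↦r) gives L₀.
L = 2 + (-1 + x^2)·Dx  (order 1).
h: a_k = 1, 2, 2, 2, 2, 2, 2, 2, …
ICs: h(0) = 1.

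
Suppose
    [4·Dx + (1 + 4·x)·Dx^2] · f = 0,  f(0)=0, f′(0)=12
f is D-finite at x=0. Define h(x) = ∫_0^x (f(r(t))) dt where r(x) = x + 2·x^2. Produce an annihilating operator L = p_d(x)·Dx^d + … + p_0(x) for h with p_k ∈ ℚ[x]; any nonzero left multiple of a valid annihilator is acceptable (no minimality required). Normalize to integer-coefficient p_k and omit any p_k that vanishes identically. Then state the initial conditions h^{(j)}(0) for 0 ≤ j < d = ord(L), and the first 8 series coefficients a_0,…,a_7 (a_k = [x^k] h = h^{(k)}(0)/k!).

L = (16·x + 32·x^2)·Dx^2 + (1 + 8·x + 24·x^2 + 32·x^3)·Dx^3  (order 3).
h: a_k = 0, 0, 6, 0, -8, 96/5, -128/5, 0, …
ICs: h(0) = 0, h′(0) = 0, h′′(0) = 12.

f: a_k = 0, 12, -24, 64, -192, 3072/5, -2048, 49152/7, …
Change of var in L_f (x↦r) gives L₀.
Integrate: L := L₀·Dx.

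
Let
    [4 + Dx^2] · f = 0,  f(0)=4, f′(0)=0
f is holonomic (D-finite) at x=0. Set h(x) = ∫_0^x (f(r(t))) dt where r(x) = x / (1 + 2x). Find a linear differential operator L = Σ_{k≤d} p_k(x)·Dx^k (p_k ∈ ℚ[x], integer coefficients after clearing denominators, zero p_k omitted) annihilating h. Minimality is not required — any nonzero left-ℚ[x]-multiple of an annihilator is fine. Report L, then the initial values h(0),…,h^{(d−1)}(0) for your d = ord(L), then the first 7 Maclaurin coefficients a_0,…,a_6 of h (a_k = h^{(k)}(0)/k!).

L = 4·Dx + (4 + 24·x + 48·x^2 + 32·x^3)·Dx^2 + (1 + 8·x + 24·x^2 + 32·x^3 + 16·x^4)·Dx^3  (order 3).
h: a_k = 0, 4, 0, -8/3, 8, -56/3, 352/9, …
ICs: h(0) = 0, h′(0) = 4, h′′(0) = 0.

f: a_k = 4, 0, -8, 0, 8/3, 0, -16/45, …
f∘r: x↦r, Dx↦Dx/r' in L_f ⇒ L₀.
∫: right-multiply L₀ by Dx.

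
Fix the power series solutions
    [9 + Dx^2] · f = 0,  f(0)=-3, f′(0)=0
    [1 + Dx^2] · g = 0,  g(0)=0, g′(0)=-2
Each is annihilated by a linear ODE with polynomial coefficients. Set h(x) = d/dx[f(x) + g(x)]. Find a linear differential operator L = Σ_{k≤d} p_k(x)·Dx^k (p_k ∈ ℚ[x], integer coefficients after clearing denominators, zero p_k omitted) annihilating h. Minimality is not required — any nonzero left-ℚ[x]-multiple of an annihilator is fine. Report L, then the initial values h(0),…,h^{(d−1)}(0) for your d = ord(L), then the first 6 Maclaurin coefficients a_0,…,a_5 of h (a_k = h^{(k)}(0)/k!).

f: a_k = -3, 0, 27/2, 0, -81/8, 0, …
g: a_k = 0, -2, 0, 1/3, 0, -1/60, …
f+g: L₀ = lclm(L_f,L_g), ord ≤ 2+2.
Derive L from L₀ (diff closure).
L = 9 + 10·Dx^2 + Dx^4  (order 4).
h: a_k = -2, 27, 1, -81/2, -1/12, 729/40, …
ICs: h(0) = -2, h′(0) = 27, h′′(0) = 2, h′′′(0) = -243.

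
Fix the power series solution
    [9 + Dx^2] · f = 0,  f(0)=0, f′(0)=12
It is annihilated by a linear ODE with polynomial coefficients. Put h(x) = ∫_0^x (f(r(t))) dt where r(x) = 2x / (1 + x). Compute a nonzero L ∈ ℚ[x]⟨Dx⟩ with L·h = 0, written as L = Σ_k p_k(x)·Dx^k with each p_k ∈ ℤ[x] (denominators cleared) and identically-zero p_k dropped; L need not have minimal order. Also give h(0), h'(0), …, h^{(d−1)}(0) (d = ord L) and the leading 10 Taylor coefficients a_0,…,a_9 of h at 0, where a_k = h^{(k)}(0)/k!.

f: a_k = 0, 12, 0, -18, 0, 81/10, 0, -243/140, 0, 243/1120, …
Substitute x→r, Dx→(1/r')Dx; clear ⇒ L₀.
h=∫₀ˣh₀: take L = L₀·Dx.
L = 36·Dx + (2 + 6·x + 6·x^2 + 2·x^3)·Dx^2 + (1 + 4·x + 6·x^2 + 4·x^3 + x^4)·Dx^3  (order 3).
h: a_k = 0, 0, 12, -8, -30, 408/5, -484/5, 120/7, 6693/35, -7528/15, …
ICs: h(0) = 0, h′(0) = 0, h′′(0) = 24.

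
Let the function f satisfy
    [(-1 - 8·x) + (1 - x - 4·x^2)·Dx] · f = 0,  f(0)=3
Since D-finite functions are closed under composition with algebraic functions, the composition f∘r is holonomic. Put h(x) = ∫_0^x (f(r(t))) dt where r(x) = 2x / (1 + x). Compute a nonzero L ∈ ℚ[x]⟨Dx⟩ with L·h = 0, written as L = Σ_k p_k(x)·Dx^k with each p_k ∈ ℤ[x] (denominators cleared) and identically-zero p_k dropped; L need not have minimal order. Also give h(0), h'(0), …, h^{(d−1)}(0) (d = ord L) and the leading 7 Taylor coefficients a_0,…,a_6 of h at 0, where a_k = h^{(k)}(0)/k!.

L = (2 + 34·x)·Dx + (-1 - x + 17·x^2 + 17·x^3)·Dx^2  (order 2).
h: a_k = 0, 3, 3, 18, 51/2, 918/5, 289, …
ICs: h(0) = 0, h′(0) = 3.

f: a_k = 3, 3, 15, 27, 87, 195, 543, …
L₀ from L_f via x↦r, Dx↦r'^{-1}Dx.
Integrate: L := L₀·Dx.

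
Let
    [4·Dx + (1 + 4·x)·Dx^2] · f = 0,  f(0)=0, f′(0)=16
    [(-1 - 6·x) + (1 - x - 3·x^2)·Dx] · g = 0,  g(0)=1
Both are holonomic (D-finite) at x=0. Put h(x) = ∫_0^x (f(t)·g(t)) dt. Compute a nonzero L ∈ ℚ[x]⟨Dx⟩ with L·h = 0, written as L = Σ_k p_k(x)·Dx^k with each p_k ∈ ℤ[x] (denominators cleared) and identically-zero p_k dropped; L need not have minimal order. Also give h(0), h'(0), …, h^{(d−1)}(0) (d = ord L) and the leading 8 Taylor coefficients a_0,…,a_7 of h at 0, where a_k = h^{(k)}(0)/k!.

f: a_k = 0, 16, -32, 256/3, -256, 4096/5, -8192/3, 65536/7, …
g: a_k = 1, 1, 4, 7, 19, 40, 97, 217, …
h₀=f·g: eliminate ⇒ L₀, order ≤ 2·1.
h=∫h₀ ⇒ L = L₀·Dx.
L = (10 + 48·x)·Dx + (-2 + 24·x + 60·x^2)·Dx^2 + (-1 - 3·x + 7·x^2 + 12·x^3)·Dx^3  (order 3).
h: a_k = 0, 0, 8, -16/3, 88/3, -112/3, 7384/45, -34592/105, …
ICs: h(0) = 0, h′(0) = 0, h′′(0) = 16.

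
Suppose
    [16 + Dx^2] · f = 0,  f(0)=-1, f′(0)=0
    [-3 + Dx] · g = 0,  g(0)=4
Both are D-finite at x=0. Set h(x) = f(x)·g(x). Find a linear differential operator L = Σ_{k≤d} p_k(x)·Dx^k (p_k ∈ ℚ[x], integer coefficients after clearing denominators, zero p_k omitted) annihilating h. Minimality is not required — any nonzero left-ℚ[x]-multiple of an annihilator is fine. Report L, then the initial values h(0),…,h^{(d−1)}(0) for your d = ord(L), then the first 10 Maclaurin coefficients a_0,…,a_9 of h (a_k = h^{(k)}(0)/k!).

L = 25 - 6·Dx + Dx^2  (order 2).
h: a_k = -4, -12, 14, 78, 527/6, 79/10, -11753/180, -25481/420, -164833/10080, 34151/3360, …
ICs: h(0) = -4, h′(0) = -12.

f: a_k = -1, 0, 8, 0, -32/3, 0, 256/45, 0, -512/315, 0, …
g: a_k = 4, 12, 18, 18, 27/2, 81/10, 81/20, 243/140, 729/1120, 243/1120, …
f·g: L₀ = L_f ⊗_s L_g, ord ≤ 2·1.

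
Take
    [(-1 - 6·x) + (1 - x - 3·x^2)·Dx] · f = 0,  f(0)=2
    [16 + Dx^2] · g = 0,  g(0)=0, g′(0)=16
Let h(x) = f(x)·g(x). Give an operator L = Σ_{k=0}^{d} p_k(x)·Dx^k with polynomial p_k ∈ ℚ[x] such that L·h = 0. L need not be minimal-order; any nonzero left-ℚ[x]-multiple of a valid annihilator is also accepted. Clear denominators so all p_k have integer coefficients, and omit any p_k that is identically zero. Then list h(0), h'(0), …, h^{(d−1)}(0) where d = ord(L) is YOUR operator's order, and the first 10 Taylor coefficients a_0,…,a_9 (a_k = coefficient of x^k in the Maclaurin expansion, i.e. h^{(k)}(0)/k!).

f: a_k = 2, 2, 8, 14, 38, 80, 194, 434, 1016, 2318, …
g: a_k = 0, 16, 0, -128/3, 0, 512/15, 0, -4096/315, 0, 8192/2835, …
L₀ := L_f ⊗_s L_g (sym. prod.), ord ≤ 2.
L = (-10 + 16·x + 48·x^2) + (2 + 12·x)·Dx + (-1 + x + 3·x^2)·Dx^2  (order 2).
h: a_k = 0, 32, 32, 128/3, 416/3, 5024/15, 11264/15, 544864/315, 1254496/315, 26018176/2835, …
ICs: h(0) = 0, h′(0) = 32.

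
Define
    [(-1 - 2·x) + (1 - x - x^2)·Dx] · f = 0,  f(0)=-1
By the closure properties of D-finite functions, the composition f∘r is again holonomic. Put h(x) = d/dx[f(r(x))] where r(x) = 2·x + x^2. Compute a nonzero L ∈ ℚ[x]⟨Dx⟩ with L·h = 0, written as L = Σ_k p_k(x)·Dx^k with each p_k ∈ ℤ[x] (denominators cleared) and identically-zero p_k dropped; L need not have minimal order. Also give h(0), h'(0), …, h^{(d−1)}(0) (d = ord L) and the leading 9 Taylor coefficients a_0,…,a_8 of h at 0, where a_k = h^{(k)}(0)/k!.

f: a_k = -1, -1, -2, -3, -5, -8, -13, -21, -34, …
L₀ from L_f via x↦r, Dx↦r'^{-1}Dx.
Derive L from L₀ (diff closure).
L = (9 + 42·x + 105·x^2 + 164·x^3 + 141·x^4 + 60·x^5 + 10·x^6) + (-1 - 3·x + 9·x^2 + 39·x^3 + 55·x^4 + 39·x^5 + 14·x^6 + 2·x^7)·Dx  (order 1).
h: a_k = -2, -18, -96, -472, -2170, -9570, -41048, -172456, -713232, …
ICs: h(0) = -2.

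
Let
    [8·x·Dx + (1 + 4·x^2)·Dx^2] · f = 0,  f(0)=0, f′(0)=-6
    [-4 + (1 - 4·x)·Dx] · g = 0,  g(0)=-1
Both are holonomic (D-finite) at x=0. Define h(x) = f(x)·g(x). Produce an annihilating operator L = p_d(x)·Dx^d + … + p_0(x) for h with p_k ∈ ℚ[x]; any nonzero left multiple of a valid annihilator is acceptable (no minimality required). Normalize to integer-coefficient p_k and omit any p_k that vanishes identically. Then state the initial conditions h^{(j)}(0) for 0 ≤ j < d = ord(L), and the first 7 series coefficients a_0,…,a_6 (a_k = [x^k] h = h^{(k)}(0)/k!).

f: a_k = 0, -6, 0, 8, 0, -96/5, 0, …
g: a_k = -1, -4, -16, -64, -256, -1024, -4096, …
L₀ := L_f ⊗_s L_g (sym. prod.), ord ≤ 2.
L = 32·x + (8 - 8·x + 64·x^2)·Dx + (-1 + 4·x - 4·x^2 + 16·x^3)·Dx^2  (order 2).
h: a_k = 0, 6, 24, 88, 352, 7136/5, 28544/5, …
ICs: h(0) = 0, h′(0) = 6.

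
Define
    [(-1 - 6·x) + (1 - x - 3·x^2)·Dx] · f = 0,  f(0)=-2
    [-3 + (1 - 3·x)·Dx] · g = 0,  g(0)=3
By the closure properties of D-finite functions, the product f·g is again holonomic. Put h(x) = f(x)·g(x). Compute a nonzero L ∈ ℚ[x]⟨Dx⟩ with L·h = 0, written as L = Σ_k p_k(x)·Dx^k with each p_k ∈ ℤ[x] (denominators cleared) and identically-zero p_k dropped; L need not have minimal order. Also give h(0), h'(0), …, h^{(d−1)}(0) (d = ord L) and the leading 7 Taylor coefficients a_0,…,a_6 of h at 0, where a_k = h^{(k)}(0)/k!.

L = (-4 + 27·x^2) + (1 - 4·x + 9·x^3)·Dx  (order 1).
h: a_k = -6, -24, -96, -330, -1104, -3552, -11238, …
ICs: h(0) = -6.

f: a_k = -2, -2, -8, -14, -38, -80, -194, …
g: a_k = 3, 9, 27, 81, 243, 729, 2187, …
h₀=f·g: eliminate ⇒ L₀, order ≤ 1·1.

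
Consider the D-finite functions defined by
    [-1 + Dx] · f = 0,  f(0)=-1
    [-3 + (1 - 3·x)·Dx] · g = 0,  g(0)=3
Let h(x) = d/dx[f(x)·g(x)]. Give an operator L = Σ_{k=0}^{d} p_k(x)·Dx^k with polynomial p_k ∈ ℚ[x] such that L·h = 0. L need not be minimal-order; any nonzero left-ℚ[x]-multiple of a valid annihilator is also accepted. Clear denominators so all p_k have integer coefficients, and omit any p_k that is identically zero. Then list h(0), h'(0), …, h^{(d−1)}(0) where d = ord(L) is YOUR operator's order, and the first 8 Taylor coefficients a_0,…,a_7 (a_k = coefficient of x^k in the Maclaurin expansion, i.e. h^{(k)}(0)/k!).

f: a_k = -1, -1, -1/2, -1/6, -1/24, -1/120, -1/720, -1/5040, …
g: a_k = 3, 9, 27, 81, 243, 729, 2187, 6561, …
L₀ := L_f ⊗_s L_g (sym. prod.), ord ≤ 1.
h=h₀': d/dx-closure on L₀ ⇒ L.
L = (25 - 24·x + 9·x^2) + (-4 + 15·x - 9·x^2)·Dx  (order 1).
h: a_k = -12, -75, -339, -2713/2, -5087, -732529/40, -1538311/24, -369194641/1680, …
ICs: h(0) = -12.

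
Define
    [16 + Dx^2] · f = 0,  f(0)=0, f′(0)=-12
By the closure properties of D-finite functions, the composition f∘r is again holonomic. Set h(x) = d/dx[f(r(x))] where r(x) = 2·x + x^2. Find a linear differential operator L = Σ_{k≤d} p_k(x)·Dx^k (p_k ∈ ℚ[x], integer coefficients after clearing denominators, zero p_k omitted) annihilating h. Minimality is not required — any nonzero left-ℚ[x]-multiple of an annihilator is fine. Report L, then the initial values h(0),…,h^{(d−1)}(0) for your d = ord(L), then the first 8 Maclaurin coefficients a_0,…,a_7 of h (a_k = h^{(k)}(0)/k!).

L = (67 + 256·x + 384·x^2 + 256·x^3 + 64·x^4) + (-3 - 3·x)·Dx + (1 + 2·x + x^2)·Dx^2  (order 2).
h: a_k = -24, -24, 768, 1536, -3136, -12096, -83968/15, 401408/15, …
ICs: h(0) = -24, h′(0) = -24.

f: a_k = 0, -12, 0, 32, 0, -128/5, 0, 1024/105, …
L₀ from L_f via x↦r, Dx↦r'^{-1}Dx.
Differentiate: ansatz ord ≤ ord L₀ ⇒ L.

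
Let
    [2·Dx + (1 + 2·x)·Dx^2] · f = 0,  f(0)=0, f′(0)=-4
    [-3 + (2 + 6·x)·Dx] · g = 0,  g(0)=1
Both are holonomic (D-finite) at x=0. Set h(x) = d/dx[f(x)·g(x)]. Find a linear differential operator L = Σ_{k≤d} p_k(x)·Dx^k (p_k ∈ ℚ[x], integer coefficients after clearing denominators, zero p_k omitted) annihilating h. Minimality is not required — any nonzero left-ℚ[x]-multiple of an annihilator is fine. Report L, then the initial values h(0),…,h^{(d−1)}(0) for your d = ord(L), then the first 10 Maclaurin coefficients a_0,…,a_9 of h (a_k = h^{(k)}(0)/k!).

L = (39 + 180·x + 108·x^2) + (116 + 756·x + 1512·x^2 + 864·x^3)·Dx + (20 + 184·x + 612·x^2 + 864·x^3 + 432·x^4)·Dx^2  (order 2).
h: a_k = -4, -4, 31/2, -45, 3937/32, -52897/160, 1134179/1280, -5339567/2240, 370196803/57344, -3031606675/172032, …
ICs: h(0) = -4, h′(0) = -4.

f: a_k = 0, -4, 4, -16/3, 8, -64/5, 64/3, -256/7, 64, -1024/9, …
g: a_k = 1, 3/2, -9/8, 27/16, -405/128, 1701/256, -15309/1024, 72171/2048, -2814669/32768, 14073345/65536, …
Product ⇒ symmetric product L₀, ord ≤ 2.
Differentiate: ansatz ord ≤ ord L₀ ⇒ L.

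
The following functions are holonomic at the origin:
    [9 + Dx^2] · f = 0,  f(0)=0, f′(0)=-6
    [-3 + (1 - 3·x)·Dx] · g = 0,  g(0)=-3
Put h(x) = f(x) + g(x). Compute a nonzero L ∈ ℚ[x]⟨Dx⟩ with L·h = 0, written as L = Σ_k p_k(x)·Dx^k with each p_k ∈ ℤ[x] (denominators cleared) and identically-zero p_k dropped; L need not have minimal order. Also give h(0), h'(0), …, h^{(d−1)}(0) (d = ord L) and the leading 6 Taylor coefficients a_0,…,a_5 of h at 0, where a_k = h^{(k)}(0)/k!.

L = (-63 + 54·x - 81·x^2) + (9 - 45·x + 81·x^2 - 81·x^3)·Dx + (-7 + 6·x - 9·x^2)·Dx^2 + (1 - 5·x + 9·x^2 - 9·x^3)·Dx^3  (order 3).
h: a_k = -3, -15, -27, -72, -243, -14661/20, …
ICs: h(0) = -3, h′(0) = -15, h′′(0) = -54.

f: a_k = 0, -6, 0, 9, 0, -81/20, …
g: a_k = -3, -9, -27, -81, -243, -729, …
f+g: L₀ = lclm(L_f,L_g), ord ≤ 2+1.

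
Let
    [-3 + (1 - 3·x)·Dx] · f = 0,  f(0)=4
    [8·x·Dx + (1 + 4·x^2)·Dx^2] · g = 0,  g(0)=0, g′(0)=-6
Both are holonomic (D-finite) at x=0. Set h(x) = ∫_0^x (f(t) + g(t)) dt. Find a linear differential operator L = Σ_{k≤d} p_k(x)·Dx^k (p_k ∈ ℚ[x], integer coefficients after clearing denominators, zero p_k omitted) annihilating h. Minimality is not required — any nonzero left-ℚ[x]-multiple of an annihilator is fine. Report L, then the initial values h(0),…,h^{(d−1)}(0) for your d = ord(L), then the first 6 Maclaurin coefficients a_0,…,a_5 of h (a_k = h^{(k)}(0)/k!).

L = (-24 + 288·x + 288·x^2)·Dx^2 + (31 - 24·x + 204·x^2 + 288·x^3)·Dx^3 + (-3 + 5·x + 20·x^3 + 48·x^4)·Dx^4  (order 4).
h: a_k = 0, 4, 3, 12, 29, 324/5, …
ICs: h(0) = 0, h′(0) = 4, h′′(0) = 6, h′′′(0) = 72.

f: a_k = 4, 12, 36, 108, 324, 972, …
g: a_k = 0, -6, 0, 8, 0, -96/5, …
Sum ⇒ L₀ = lclm(L_f,L_g) in ℚ(x)⟨Dx⟩.
h=∫₀ˣh₀: take L = L₀·Dx.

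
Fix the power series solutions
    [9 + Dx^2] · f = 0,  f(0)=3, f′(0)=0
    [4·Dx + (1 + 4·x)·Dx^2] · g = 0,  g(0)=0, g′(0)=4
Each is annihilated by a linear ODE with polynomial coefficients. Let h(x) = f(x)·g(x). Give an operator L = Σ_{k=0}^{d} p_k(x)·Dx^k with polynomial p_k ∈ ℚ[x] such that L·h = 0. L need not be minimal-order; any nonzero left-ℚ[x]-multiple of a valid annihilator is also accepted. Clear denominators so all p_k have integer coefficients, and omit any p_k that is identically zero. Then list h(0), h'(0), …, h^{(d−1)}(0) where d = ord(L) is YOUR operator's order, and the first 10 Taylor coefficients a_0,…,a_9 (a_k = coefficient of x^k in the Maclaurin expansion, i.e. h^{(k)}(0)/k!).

f: a_k = 3, 0, -27/2, 0, 81/8, 0, -243/80, 0, 2187/4480, 0, …
g: a_k = 0, 4, -8, 64/3, -64, 1024/5, -2048/3, 16384/7, -8192, 262144/9, …
f·g: L₀ = L_f ⊗_s L_g, ord ≤ 2·2.
L = (-2043 - 1296·x + 44064·x^2 + 186624·x^3 + 186624·x^4) + (72 + 5472·x + 31104·x^2 + 41472·x^3)·Dx + (-182 + 864·x + 12096·x^2 + 41472·x^3 + 41472·x^4)·Dx^2 + (8 + 608·x + 3456·x^2 + 4608·x^3)·Dx^3 + (5 + 112·x + 800·x^2 + 2304·x^3 + 2304·x^4)·Dx^4  (order 4).
h: a_k = 0, 12, -24, 10, -84, 3669/10, -1265, 624507/140, -159837/10, 194189089/3360, …
ICs: h(0) = 0, h′(0) = 12, h′′(0) = -48, h′′′(0) = 60.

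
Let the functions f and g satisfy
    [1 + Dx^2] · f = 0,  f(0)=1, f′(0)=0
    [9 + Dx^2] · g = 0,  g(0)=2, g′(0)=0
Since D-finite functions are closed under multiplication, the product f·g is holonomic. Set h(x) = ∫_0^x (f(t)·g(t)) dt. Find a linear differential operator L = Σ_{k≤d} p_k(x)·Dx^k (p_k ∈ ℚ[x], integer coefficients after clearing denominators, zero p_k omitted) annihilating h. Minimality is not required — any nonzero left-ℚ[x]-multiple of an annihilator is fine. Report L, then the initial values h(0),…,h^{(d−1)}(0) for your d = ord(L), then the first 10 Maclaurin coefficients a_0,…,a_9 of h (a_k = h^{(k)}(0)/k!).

f: a_k = 1, 0, -1/2, 0, 1/24, 0, -1/720, 0, 1/40320, 0, …
g: a_k = 2, 0, -9, 0, 27/4, 0, -81/40, 0, 729/2240, 0, …
h₀=f·g: eliminate ⇒ L₀, order ≤ 2·2.
h=∫₀ˣh₀: take L = L₀·Dx.
L = 64·Dx + 20·Dx^3 + Dx^5  (order 5).
h: a_k = 0, 2, 0, -10/3, 0, 34/15, 0, -52/63, 0, 514/2835, …
ICs: h(0) = 0, h′(0) = 2, h′′(0) = 0, h′′′(0) = -20, h′′′′(0) = 0.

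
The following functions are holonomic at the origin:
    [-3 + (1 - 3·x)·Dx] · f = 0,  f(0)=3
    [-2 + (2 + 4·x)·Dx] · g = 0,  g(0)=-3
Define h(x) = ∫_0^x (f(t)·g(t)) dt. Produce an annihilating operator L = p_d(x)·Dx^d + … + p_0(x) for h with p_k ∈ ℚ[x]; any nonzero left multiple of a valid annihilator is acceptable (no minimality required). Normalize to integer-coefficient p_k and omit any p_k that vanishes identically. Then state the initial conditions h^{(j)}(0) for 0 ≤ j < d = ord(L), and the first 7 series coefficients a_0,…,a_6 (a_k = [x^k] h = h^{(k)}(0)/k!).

f: a_k = 3, 9, 27, 81, 243, 729, 2187, …
g: a_k = -3, -3, 3/2, -3/2, 15/8, -21/8, 63/16, …
Product ⇒ symmetric product L₀, ord ≤ 1.
h=∫h₀ ⇒ L = L₀·Dx.
L = (4 + 3·x)·Dx + (-1 + x + 6·x^2)·Dx^2  (order 2).
h: a_k = 0, -9, -18, -69/2, -315/4, -1503/8, -471, …
ICs: h(0) = 0, h′(0) = -9.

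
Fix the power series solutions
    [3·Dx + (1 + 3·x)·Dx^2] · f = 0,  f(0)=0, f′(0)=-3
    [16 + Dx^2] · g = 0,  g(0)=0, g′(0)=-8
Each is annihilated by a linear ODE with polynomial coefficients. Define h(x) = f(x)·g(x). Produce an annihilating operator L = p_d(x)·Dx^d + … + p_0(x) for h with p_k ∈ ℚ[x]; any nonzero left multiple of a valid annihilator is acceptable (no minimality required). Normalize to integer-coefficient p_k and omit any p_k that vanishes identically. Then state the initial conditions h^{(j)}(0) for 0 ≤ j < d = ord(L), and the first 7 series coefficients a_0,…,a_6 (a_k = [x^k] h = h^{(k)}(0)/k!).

f: a_k = 0, -3, 9/2, -9, 81/4, -243/5, 243/2, …
g: a_k = 0, -8, 0, 64/3, 0, -256/15, 0, …
Sym-product of L_f,L_g gives L₀ (≤ ord 4).
L = (2272 + 127488·x + 781056·x^2 + 1769472·x^3 + 1327104·x^4) + (4416 + 50112·x + 165888·x^2 + 165888·x^3)·Dx + (1022 + 19392·x + 102816·x^2 + 221184·x^3 + 165888·x^4)·Dx^2 + (276 + 3132·x + 10368·x^2 + 10368·x^3)·Dx^3 + (55 + 714·x + 3375·x^2 + 6912·x^3 + 5184·x^4)·Dx^4  (order 4).
h: a_k = 0, 0, 24, -36, 8, -66, 248, …
ICs: h(0) = 0, h′(0) = 0, h′′(0) = 48, h′′′(0) = -216.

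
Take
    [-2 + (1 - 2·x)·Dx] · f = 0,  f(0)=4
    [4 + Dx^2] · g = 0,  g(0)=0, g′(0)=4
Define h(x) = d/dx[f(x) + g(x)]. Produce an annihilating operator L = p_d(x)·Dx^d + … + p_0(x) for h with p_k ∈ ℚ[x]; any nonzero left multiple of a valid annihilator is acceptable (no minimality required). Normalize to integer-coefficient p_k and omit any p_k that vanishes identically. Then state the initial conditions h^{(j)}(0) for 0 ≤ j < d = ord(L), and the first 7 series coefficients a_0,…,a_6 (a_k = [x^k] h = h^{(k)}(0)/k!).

f: a_k = 4, 8, 16, 32, 64, 128, 256, …
g: a_k = 0, 4, 0, -8/3, 0, 8/15, 0, …
L₀ := lclm(L_f,L_g); ord L₀ ≤ 1+2.
Derive L from L₀ (diff closure).
L = (208 - 64·x + 64·x^2) + (-28 + 72·x - 48·x^2 + 32·x^3)·Dx + (52 - 16·x + 16·x^2)·Dx^2 + (-7 + 18·x - 12·x^2 + 8·x^3)·Dx^3  (order 3).
h: a_k = 12, 32, 88, 256, 1928/3, 1536, 161264/45, …
ICs: h(0) = 12, h′(0) = 32, h′′(0) = 176.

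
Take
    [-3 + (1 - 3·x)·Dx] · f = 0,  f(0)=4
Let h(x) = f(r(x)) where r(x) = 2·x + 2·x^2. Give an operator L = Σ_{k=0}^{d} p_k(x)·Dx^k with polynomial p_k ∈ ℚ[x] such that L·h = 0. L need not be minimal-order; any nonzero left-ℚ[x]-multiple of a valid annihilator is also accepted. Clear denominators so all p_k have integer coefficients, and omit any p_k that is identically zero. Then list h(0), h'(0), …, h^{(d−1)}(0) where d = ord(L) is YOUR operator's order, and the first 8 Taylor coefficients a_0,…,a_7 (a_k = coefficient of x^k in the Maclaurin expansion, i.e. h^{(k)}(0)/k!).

f: a_k = 4, 12, 36, 108, 324, 972, 2916, 8748, …
f∘r: x↦r, Dx↦Dx/r' in L_f ⇒ L₀.
L = (6 + 12·x) + (-1 + 6·x + 6·x^2)·Dx  (order 1).
h: a_k = 4, 24, 168, 1152, 7920, 54432, 374112, 2571264, …
ICs: h(0) = 4.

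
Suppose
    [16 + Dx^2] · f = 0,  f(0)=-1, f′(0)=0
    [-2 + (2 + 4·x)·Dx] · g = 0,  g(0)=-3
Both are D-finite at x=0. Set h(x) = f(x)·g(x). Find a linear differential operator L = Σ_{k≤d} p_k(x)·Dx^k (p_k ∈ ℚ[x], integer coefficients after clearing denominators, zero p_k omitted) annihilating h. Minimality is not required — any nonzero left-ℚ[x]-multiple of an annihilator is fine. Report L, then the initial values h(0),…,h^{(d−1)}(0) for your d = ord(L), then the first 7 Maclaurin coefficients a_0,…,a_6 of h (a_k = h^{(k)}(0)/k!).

L = (19 + 64·x + 64·x^2) + (-2 - 4·x)·Dx + (1 + 4·x + 4·x^2)·Dx^2  (order 2).
h: a_k = 3, 3, -51/2, -45/2, 337/8, 181/8, -5281/240, …
ICs: h(0) = 3, h′(0) = 3.

f: a_k = -1, 0, 8, 0, -32/3, 0, 256/45, …
g: a_k = -3, -3, 3/2, -3/2, 15/8, -21/8, 63/16, …
Product ⇒ symmetric product L₀, ord ≤ 2.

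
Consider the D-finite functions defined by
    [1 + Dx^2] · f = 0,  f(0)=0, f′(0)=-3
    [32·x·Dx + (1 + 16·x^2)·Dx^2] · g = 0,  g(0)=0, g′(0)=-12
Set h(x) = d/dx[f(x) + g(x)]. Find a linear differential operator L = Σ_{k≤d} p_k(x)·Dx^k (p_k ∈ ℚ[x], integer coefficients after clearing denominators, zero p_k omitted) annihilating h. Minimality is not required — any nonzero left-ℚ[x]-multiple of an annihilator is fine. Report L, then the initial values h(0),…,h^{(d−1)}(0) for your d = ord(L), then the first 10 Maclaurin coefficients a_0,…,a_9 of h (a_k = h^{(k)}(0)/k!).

L = (-6112·x + 99328·x^3 + 8192·x^5) + (-31 + 1072·x^2 + 25344·x^4 + 4096·x^6)·Dx + (-6112·x + 99328·x^3 + 8192·x^5)·Dx^2 + (-31 + 1072·x^2 + 25344·x^4 + 4096·x^6)·Dx^3  (order 3).
h: a_k = -15, 0, 387/2, 0, -24577/8, 0, 11796481/240, 0, -10569646081/13440, 0, …
ICs: h(0) = -15, h′(0) = 0, h′′(0) = 387.

f: a_k = 0, -3, 0, 1/2, 0, -1/40, 0, 1/1680, 0, -1/120960, …
g: a_k = 0, -12, 0, 64, 0, -3072/5, 0, 49152/7, 0, -262144/3, …
Weyl lclm of L_f,L_g ⇒ L₀ (ord ≤ 4).
h₀' ⇒ L via d/dx closure of L₀.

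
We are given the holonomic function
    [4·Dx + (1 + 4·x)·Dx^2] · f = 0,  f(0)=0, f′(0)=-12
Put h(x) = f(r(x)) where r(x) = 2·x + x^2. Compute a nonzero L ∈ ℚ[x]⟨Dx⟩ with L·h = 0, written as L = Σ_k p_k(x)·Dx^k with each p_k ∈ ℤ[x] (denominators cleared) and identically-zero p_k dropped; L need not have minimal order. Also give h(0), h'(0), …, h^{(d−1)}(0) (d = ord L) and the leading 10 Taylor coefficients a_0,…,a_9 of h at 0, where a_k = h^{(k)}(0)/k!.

f: a_k = 0, -12, 24, -64, 192, -3072/5, 2048, -49152/7, 24576, -262144/3, …
L₀ from L_f via x↦r, Dx↦r'^{-1}Dx.
L = (7 + 8·x + 4·x^2)·Dx + (1 + 9·x + 12·x^2 + 4·x^3)·Dx^2  (order 2).
h: a_k = 0, -24, 84, -416, 2328, -69504/5, 86464, -3872256/7, 3612864, -71911424/3, …
ICs: h(0) = 0, h′(0) = -24.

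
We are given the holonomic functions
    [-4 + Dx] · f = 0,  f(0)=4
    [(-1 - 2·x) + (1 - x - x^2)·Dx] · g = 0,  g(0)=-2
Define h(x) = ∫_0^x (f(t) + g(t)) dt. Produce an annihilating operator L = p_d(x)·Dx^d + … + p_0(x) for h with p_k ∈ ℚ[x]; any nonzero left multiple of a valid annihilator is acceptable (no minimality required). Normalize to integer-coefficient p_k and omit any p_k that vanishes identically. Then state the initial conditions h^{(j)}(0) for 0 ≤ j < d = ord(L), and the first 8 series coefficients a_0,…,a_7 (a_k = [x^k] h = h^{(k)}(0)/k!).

L = (8·x + 72·x^2 + 32·x^3)·Dx + (12 - 38·x - 22·x^2 + 32·x^3 + 16·x^4)·Dx^2 + (-3 + 9·x + x^2 - 10·x^3 - 4·x^4)·Dx^3  (order 3).
h: a_k = 0, 2, 7, 28/3, 55/6, 98/15, 136/45, -146/315, …
ICs: h(0) = 0, h′(0) = 2, h′′(0) = 14.

f: a_k = 4, 16, 32, 128/3, 128/3, 512/15, 1024/45, 4096/315, …
g: a_k = -2, -2, -4, -6, -10, -16, -26, -42, …
f+g: L₀ = lclm(L_f,L_g), ord ≤ 1+1.
∫: right-multiply L₀ by Dx.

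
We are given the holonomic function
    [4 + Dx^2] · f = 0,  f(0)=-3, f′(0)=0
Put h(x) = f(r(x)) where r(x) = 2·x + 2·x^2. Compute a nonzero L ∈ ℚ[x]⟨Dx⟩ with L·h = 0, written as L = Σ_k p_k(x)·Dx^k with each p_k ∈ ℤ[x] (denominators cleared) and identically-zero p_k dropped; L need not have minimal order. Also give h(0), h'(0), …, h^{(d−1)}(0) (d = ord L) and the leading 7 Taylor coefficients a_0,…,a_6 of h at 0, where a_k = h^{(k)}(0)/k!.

L = (16 + 96·x + 192·x^2 + 128·x^3) - 2·Dx + (1 + 2·x)·Dx^2  (order 2).
h: a_k = -3, 0, 24, 48, -8, -128, -2624/15, …
ICs: h(0) = -3, h′(0) = 0.

f: a_k = -3, 0, 6, 0, -2, 0, 4/15, …
Change of var in L_f (x↦r) gives L₀.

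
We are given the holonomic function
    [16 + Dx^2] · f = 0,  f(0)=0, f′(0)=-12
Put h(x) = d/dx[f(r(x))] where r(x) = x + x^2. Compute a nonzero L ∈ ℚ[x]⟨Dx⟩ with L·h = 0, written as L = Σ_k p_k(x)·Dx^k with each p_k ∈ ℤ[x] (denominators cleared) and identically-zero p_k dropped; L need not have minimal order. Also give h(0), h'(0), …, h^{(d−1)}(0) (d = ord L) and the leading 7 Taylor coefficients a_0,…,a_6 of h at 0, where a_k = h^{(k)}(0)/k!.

L = (28 + 128·x + 384·x^2 + 512·x^3 + 256·x^4) + (-6 - 12·x)·Dx + (1 + 4·x + 4·x^2)·Dx^2  (order 2).
h: a_k = -12, -24, 96, 384, 352, -576, -25856/15, …
ICs: h(0) = -12, h′(0) = -24.

f: a_k = 0, -12, 0, 32, 0, -128/5, 0, …
L₀ from L_f via x↦r, Dx↦r'^{-1}Dx.
h=h₀': d/dx-closure on L₀ ⇒ L.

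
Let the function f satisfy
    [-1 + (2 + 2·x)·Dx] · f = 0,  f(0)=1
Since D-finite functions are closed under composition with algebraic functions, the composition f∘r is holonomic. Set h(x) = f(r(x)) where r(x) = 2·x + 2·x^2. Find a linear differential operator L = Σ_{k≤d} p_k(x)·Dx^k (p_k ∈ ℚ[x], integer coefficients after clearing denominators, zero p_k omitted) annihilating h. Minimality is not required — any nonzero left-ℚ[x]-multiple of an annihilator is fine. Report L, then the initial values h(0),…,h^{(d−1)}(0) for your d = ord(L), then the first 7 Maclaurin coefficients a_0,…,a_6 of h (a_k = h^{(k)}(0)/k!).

L = (-1 - 2·x) + (1 + 2·x + 2·x^2)·Dx  (order 1).
h: a_k = 1, 1, 1/2, -1/2, 3/8, -1/8, -3/16, …
ICs: h(0) = 1.

f: a_k = 1, 1/2, -1/8, 1/16, -5/128, 7/256, -21/1024, …
Change of var in L_f (x↦r) gives L₀.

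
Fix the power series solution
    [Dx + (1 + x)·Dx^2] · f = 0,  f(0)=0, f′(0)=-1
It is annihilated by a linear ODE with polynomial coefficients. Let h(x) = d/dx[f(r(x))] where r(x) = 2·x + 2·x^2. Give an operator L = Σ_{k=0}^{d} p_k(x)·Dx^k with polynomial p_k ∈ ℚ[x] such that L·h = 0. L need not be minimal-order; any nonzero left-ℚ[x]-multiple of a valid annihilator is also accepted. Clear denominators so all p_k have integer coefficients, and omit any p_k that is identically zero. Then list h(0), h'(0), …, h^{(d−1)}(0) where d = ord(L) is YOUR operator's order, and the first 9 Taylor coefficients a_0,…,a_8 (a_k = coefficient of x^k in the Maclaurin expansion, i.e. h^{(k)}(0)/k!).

L = (4·x + 4·x^2) + (1 + 4·x + 6·x^2 + 4·x^3)·Dx  (order 1).
h: a_k = -2, 0, 4, -8, 8, 0, -16, 32, -32, …
ICs: h(0) = -2.

f: a_k = 0, -1, 1/2, -1/3, 1/4, -1/5, 1/6, -1/7, 1/8, …
Substitute x→r, Dx→(1/r')Dx; clear ⇒ L₀.
Derive L from L₀ (diff closure).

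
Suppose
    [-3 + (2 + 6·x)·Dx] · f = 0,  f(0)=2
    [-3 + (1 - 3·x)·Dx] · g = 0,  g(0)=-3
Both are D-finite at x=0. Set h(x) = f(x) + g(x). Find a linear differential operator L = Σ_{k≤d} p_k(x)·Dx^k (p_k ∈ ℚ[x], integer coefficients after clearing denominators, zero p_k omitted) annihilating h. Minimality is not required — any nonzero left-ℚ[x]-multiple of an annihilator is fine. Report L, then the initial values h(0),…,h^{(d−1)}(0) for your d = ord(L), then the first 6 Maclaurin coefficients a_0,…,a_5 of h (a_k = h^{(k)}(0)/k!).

f: a_k = 2, 3, -9/4, 27/8, -405/64, 1701/128, …
g: a_k = -3, -9, -27, -81, -243, -729, …
Weyl lclm of L_f,L_g ⇒ L₀ (ord ≤ 2).
L = (45 + 81·x) + (-27 - 126·x - 243·x^2)·Dx + (2 + 18·x - 18·x^2 - 162·x^3)·Dx^2  (order 2).
h: a_k = -1, -6, -117/4, -621/8, -15957/64, -91611/128, …
ICs: h(0) = -1, h′(0) = -6.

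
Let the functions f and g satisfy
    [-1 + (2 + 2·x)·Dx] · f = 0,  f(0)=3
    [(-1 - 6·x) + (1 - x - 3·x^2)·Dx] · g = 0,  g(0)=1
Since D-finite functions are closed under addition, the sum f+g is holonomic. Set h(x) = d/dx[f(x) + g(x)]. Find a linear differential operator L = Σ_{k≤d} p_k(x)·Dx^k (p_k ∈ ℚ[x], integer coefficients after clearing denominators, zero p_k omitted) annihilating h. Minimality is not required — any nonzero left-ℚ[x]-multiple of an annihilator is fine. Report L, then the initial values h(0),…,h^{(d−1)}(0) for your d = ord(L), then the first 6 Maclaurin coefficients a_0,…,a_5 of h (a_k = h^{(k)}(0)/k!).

f: a_k = 3, 3/2, -3/8, 3/16, -15/128, 21/256, …
g: a_k = 1, 1, 4, 7, 19, 40, …
Sum ⇒ L₀ = lclm(L_f,L_g) in ℚ(x)⟨Dx⟩.
Derive L from L₀ (diff closure).
L = (-108 - 690·x - 1260·x^2 - 1620·x^3 - 810·x^4) + (-165 - 1476·x - 3819·x^2 - 6408·x^3 - 6345·x^4 - 2430·x^5)·Dx + (34 + 114·x + 134·x^2 - 378·x^3 - 1422·x^4 - 1530·x^5 - 540·x^6)·Dx^2  (order 2).
h: a_k = 5/2, 29/4, 345/16, 2417/32, 51305/256, 297795/512, …
ICs: h(0) = 5/2, h′(0) = 29/4.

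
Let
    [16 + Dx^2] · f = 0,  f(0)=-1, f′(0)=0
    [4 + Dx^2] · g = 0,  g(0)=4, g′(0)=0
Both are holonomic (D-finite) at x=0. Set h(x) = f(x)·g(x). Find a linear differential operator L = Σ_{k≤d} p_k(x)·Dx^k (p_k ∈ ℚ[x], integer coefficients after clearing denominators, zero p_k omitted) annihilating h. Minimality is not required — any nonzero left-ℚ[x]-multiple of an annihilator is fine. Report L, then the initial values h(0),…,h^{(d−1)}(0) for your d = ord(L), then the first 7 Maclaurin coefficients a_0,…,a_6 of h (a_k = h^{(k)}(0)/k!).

L = 144 + 40·Dx^2 + Dx^4  (order 4).
h: a_k = -4, 0, 40, 0, -328/3, 0, 1168/9, …
ICs: h(0) = -4, h′(0) = 0, h′′(0) = 80, h′′′(0) = 0.

f: a_k = -1, 0, 8, 0, -32/3, 0, 256/45, …
g: a_k = 4, 0, -8, 0, 8/3, 0, -16/45, …
f·g: L₀ = L_f ⊗_s L_g, ord ≤ 2·2.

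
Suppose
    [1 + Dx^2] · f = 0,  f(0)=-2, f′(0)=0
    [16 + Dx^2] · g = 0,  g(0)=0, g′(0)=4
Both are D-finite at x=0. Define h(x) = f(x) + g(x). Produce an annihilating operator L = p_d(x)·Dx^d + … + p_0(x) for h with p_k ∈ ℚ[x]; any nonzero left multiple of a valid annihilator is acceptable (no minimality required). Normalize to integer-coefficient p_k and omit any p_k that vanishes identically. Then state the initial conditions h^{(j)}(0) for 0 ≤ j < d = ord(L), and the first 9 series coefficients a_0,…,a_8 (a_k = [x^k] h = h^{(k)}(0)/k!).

L = 16 + 17·Dx^2 + Dx^4  (order 4).
h: a_k = -2, 4, 1, -32/3, -1/12, 128/15, 1/360, -1024/315, -1/20160, …
ICs: h(0) = -2, h′(0) = 4, h′′(0) = 2, h′′′(0) = -64.

f: a_k = -2, 0, 1, 0, -1/12, 0, 1/360, 0, -1/20160, …
g: a_k = 0, 4, 0, -32/3, 0, 128/15, 0, -1024/315, 0, …
h₀=f+g: left-lcm gives L₀, ord ≤ 4.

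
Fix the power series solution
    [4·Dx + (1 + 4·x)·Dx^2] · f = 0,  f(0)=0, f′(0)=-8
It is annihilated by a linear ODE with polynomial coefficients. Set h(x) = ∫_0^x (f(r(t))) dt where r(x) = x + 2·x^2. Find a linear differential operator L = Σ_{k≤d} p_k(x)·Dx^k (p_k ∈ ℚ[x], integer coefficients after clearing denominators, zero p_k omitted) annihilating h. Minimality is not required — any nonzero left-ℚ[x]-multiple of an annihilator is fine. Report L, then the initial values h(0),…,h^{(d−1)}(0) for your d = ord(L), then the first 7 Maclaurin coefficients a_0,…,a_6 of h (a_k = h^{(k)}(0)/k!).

f: a_k = 0, -8, 16, -128/3, 128, -2048/5, 4096/3, …
f∘r: x↦r, Dx↦Dx/r' in L_f ⇒ L₀.
h=∫₀ˣh₀: take L = L₀·Dx.
L = (16·x + 32·x^2)·Dx^2 + (1 + 8·x + 24·x^2 + 32·x^3)·Dx^3  (order 3).
h: a_k = 0, 0, -4, 0, 16/3, -64/5, 256/15, …
ICs: h(0) = 0, h′(0) = 0, h′′(0) = -8.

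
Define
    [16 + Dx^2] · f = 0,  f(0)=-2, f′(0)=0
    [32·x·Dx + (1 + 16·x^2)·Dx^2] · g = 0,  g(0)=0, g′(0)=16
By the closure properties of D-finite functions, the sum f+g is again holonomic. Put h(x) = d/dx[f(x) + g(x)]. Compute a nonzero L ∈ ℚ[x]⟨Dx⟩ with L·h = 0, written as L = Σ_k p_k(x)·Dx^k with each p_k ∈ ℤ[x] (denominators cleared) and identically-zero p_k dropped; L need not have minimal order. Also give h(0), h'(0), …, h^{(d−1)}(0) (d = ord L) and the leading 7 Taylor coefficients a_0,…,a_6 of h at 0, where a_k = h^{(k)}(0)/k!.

f: a_k = -2, 0, 16, 0, -64/3, 0, 512/45, …
g: a_k = 0, 16, 0, -256/3, 0, 4096/5, 0, …
h₀=f+g: left-lcm gives L₀, ord ≤ 4.
Derive L from L₀ (diff closure).
L = (-5632·x + 114688·x^3 + 131072·x^5) + (-16 + 1792·x^2 + 36864·x^4 + 65536·x^6)·Dx + (-352·x + 7168·x^3 + 8192·x^5)·Dx^2 + (-1 + 112·x^2 + 2304·x^4 + 4096·x^6)·Dx^3  (order 3).
h: a_k = 16, 32, -256, -256/3, 4096, 1024/15, -65536, …
ICs: h(0) = 16, h′(0) = 32, h′′(0) = -512.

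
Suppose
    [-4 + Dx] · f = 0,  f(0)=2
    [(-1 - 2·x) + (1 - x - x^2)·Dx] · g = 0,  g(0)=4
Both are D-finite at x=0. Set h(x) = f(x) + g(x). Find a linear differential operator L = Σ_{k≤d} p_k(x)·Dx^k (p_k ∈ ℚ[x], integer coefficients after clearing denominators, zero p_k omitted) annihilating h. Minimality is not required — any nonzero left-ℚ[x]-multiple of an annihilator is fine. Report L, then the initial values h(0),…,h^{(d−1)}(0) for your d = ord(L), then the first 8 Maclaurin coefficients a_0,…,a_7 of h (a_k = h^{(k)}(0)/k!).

f: a_k = 2, 8, 16, 64/3, 64/3, 256/15, 512/45, 2048/315, …
g: a_k = 4, 4, 8, 12, 20, 32, 52, 84, …
h₀=f+g: left-lcm gives L₀, ord ≤ 2.
L = (8·x + 72·x^2 + 32·x^3) + (12 - 38·x - 22·x^2 + 32·x^3 + 16·x^4)·Dx + (-3 + 9·x + x^2 - 10·x^3 - 4·x^4)·Dx^2  (order 2).
h: a_k = 6, 12, 24, 100/3, 124/3, 736/15, 2852/45, 28508/315, …
ICs: h(0) = 6, h′(0) = 12.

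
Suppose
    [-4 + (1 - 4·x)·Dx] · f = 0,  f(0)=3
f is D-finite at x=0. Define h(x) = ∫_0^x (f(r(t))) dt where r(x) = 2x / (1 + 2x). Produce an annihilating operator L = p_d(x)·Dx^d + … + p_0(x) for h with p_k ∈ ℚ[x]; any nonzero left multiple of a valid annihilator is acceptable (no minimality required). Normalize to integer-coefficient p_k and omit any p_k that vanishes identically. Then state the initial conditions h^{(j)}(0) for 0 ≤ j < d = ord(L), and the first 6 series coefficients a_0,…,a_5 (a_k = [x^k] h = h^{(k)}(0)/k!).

f: a_k = 3, 12, 48, 192, 768, 3072, …
L₀ from L_f via x↦r, Dx↦r'^{-1}Dx.
∫: right-multiply L₀ by Dx.
L = 8·Dx + (-1 + 4·x + 12·x^2)·Dx^2  (order 2).
h: a_k = 0, 3, 12, 48, 216, 5184/5, …
ICs: h(0) = 0, h′(0) = 3.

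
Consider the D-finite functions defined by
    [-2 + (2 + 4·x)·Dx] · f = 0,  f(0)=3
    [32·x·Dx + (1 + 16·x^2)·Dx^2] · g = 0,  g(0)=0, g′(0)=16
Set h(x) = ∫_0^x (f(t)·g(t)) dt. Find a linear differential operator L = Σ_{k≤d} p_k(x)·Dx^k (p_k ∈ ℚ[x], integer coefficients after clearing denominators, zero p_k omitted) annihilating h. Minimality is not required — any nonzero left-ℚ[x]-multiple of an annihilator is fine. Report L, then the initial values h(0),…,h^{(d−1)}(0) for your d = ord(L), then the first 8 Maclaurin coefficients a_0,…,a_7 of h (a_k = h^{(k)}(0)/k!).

f: a_k = 3, 3, -3/2, 3/2, -15/8, 21/8, -63/16, 99/16, …
g: a_k = 0, 16, 0, -256/3, 0, 4096/5, 0, -65536/7, …
f·g: L₀ = L_f ⊗_s L_g, ord ≤ 1·2.
∫: right-multiply L₀ by Dx.
L = (3 - 32·x - 16·x^2)·Dx + (-2 + 28·x + 96·x^2 + 64·x^3)·Dx^2 + (1 + 4·x + 20·x^2 + 64·x^3 + 64·x^4)·Dx^3  (order 3).
h: a_k = 0, 0, 24, 16, -70, -232/5, 6389/15, 1694/5, …
ICs: h(0) = 0, h′(0) = 0, h′′(0) = 48.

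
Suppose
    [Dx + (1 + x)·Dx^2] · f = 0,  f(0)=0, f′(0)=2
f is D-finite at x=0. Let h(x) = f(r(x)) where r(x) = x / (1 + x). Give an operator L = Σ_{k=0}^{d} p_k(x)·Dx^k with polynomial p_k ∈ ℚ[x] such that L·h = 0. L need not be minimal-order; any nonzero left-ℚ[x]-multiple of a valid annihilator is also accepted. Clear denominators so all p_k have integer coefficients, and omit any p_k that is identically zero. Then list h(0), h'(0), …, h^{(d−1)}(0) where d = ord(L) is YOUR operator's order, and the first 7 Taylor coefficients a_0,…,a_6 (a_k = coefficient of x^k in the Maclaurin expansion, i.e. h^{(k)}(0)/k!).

L = (3 + 4·x)·Dx + (1 + 3·x + 2·x^2)·Dx^2  (order 2).
h: a_k = 0, 2, -3, 14/3, -15/2, 62/5, -21, …
ICs: h(0) = 0, h′(0) = 2.

f: a_k = 0, 2, -1, 2/3, -1/2, 2/5, -1/3, …
f∘r: x↦r, Dx↦Dx/r' in L_f ⇒ L₀.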